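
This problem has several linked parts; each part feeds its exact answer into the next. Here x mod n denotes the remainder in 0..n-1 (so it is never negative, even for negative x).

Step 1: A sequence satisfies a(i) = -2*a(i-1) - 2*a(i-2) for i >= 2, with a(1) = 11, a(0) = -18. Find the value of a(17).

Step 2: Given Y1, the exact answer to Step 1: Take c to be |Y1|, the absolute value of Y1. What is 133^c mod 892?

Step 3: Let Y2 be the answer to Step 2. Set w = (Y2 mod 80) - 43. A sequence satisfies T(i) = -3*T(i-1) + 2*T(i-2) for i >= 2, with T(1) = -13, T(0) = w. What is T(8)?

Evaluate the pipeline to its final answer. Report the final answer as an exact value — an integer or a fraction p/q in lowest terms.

Step 1: a(2) = -2*(11) - 2*(-18) = 14; iterating: a(2)=14, a(3)=-50, a(4)=72, a(5)=-44, a(6)=-56, a(7)=200, a(8)=-288, a(9)=176, a(10)=224, a(11)=-800, a(12)=1152, a(13)=-704, a(14)=-896, a(15)=3200, a(16)=-4608, a(17)=2816; answer 2816
Step 2: Y1 = 2816; c = 2816; squarings mod 892: 133^1=133, 133^2=741, 133^4=501, 133^8=349, 133^16=489, 133^32=65, 133^64=657, 133^128=813, 133^256=889, 133^512=9, 133^1024=81, 133^2048=317; 133^2816 = 133^256 * 133^512 * 133^2048 = 361 (mod 892); answer 361
Step 3: Y2 = 361; w = -2; T(2) = -3*(-13) + 2*(-2) = 35; iterating: T(2)=35, T(3)=-131, T(4)=463, T(5)=-1651, T(6)=5879, T(7)=-20939, T(8)=74575; answer 74575

74575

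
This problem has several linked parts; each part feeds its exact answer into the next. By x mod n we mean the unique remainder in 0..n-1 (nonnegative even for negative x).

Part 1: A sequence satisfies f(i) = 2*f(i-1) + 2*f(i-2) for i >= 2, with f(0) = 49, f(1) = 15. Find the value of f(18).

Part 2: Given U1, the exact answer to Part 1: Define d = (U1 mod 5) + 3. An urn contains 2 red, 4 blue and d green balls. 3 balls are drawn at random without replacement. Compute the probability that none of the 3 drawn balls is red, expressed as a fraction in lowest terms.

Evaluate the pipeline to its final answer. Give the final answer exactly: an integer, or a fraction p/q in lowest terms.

6/11

Part 1: f(2) = 2*(15) + 2*(49) = 128; iterating: f(2)=128, f(3)=286, f(4)=828, f(5)=2228, f(6)=6112, f(7)=16680, f(8)=45584, f(9)=124528, f(10)=340224, f(11)=929504, f(12)=2539456, f(13)=6937920, f(14)=18954752, f(15)=51785344, f(16)=141480192, f(17)=386531072, f(18)=1056022528; answer 1056022528
Part 2: U1 = 1056022528; d = 6; total draws C(12,3) = 220; favorable C(10,3) = 120; P = 6/11; answer 6/11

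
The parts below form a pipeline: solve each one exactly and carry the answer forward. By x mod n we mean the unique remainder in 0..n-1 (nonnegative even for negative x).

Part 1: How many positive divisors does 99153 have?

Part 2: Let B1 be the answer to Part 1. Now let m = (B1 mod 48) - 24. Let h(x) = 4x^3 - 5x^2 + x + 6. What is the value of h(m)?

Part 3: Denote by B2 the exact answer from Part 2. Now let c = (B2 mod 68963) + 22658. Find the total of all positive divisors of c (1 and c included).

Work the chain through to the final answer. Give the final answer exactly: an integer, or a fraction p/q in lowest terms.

Part 1: 99153 = 3^2 * 23 * 479; number of divisors = (2+1) * (1+1) * (1+1) = 12; answer 12
Part 2: B1 = 12; m = -12; 4*(-12)^3 - 5*(-12)^2 + 1*(-12)^1 + 6 = (-6912) + (-720) + (-12) + (6) = -7638; answer -7638
Part 3: B2 = -7638; c = 83983; 83983 is prime, so its only divisors are 1 and 83983; sigma = 1 + 83983 = 83984; answer 83984

83984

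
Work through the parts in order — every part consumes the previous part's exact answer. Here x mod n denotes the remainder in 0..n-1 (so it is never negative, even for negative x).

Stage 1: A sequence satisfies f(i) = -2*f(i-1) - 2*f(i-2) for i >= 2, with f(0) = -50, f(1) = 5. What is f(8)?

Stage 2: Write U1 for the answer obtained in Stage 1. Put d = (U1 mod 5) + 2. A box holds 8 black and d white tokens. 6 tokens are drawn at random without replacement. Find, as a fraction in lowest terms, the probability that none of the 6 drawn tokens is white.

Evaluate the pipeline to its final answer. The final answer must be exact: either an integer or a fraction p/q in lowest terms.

2/15

Stage 1: f(2) = -2*(5) - 2*(-50) = 90; iterating: f(2)=90, f(3)=-190, f(4)=200, f(5)=-20, f(6)=-360, f(7)=760, f(8)=-800; answer -800
Stage 2: U1 = -800; d = 2; total draws C(10,6) = 210; favorable C(8,6) = 28; P = 2/15; answer 2/15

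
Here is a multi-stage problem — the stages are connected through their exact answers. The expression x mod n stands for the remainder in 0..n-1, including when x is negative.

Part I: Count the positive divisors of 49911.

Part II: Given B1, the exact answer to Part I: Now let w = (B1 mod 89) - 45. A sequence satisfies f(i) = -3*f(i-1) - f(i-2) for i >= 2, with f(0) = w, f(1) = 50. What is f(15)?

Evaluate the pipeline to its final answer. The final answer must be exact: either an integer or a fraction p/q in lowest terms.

29842993

Part I: 49911 = 3 * 127 * 131; number of divisors = (1+1) * (1+1) * (1+1) = 8; answer 8
Part II: B1 = 8; w = -37; f(2) = -3*(50) - 1*(-37) = -113; iterating: f(2)=-113, f(3)=289, f(4)=-754, f(5)=1973, f(6)=-5165, f(7)=13522, f(8)=-35401, f(9)=92681, f(10)=-242642, f(11)=635245, f(12)=-1663093, f(13)=4354034, f(14)=-11399009, f(15)=29842993; answer 29842993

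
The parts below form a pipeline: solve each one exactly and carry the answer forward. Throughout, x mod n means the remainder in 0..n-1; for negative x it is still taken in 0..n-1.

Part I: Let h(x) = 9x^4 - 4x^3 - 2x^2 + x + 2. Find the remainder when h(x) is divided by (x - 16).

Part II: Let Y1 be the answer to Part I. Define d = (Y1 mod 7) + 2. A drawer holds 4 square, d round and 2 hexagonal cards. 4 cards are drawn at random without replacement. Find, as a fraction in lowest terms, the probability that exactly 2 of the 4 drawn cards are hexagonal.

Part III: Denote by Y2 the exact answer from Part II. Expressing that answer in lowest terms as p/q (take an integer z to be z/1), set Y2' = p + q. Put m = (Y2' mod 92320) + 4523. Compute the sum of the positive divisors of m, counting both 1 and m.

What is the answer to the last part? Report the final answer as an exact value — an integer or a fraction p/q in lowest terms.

Part I: remainder = value at the root: 9*(16)^4 - 4*(16)^3 - 2*(16)^2 + 1*(16)^1 + 2 = (589824) + (-16384) + (-512) + (16) + (2) = 572946; answer 572946
Part II: Y1 = 572946; d = 5; total draws C(11,4) = 330; favorable C(2,2)*C(9,2) = 36; P = 6/55; answer 6/55
Part III: Y2 = 6/55; threaded value p + q = 61; m = 4584; 4584 = 2^3 * 3 * 191; sigma = (1 + 2 + 4 + 8) * (1 + 3) * (1 + 191) = 15 * 4 * 192 = 11520; answer 11520

11520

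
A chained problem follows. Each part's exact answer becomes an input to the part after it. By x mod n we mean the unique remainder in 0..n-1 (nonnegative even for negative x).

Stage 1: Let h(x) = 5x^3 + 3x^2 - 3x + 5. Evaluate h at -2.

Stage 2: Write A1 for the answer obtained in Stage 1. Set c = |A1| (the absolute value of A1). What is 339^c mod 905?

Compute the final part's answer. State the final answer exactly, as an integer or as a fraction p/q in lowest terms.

179

Stage 1: 5*(-2)^3 + 3*(-2)^2 - 3*(-2)^1 + 5 = (-40) + (12) + (6) + (5) = -17; answer -17
Stage 2: A1 = -17; c = 17; squarings mod 905: 339^1=339, 339^2=891, 339^4=196, 339^8=406, 339^16=126; 339^17 = 339^1 * 339^16 = 179 (mod 905); answer 179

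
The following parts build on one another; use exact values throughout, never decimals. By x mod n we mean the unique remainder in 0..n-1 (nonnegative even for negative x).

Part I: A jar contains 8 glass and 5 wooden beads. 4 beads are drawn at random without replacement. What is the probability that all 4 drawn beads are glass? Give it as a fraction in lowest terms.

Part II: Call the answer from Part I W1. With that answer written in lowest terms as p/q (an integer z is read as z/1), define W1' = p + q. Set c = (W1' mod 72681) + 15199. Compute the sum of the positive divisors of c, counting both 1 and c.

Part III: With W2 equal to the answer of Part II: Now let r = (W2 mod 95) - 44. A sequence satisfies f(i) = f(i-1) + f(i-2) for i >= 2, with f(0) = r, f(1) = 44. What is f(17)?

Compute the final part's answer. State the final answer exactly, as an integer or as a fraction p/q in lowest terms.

71255

Part I: total draws C(13,4) = 715; favorable C(8,4) = 70; P = 14/143; answer 14/143
Part II: W1 = 14/143; threaded value p + q = 157; c = 15356; 15356 = 2^2 * 11 * 349; sigma = (1 + 2 + 4) * (1 + 11) * (1 + 349) = 7 * 12 * 350 = 29400; answer 29400
Part III: W2 = 29400; r = 1; f(2) = 1*(44) + 1*(1) = 45; iterating: f(2)=45, f(3)=89, f(4)=134, f(5)=223, f(6)=357, f(7)=580, f(8)=937, f(9)=1517, f(10)=2454, f(11)=3971, f(12)=6425, f(13)=10396, f(14)=16821, f(15)=27217, f(16)=44038, f(17)=71255; answer 71255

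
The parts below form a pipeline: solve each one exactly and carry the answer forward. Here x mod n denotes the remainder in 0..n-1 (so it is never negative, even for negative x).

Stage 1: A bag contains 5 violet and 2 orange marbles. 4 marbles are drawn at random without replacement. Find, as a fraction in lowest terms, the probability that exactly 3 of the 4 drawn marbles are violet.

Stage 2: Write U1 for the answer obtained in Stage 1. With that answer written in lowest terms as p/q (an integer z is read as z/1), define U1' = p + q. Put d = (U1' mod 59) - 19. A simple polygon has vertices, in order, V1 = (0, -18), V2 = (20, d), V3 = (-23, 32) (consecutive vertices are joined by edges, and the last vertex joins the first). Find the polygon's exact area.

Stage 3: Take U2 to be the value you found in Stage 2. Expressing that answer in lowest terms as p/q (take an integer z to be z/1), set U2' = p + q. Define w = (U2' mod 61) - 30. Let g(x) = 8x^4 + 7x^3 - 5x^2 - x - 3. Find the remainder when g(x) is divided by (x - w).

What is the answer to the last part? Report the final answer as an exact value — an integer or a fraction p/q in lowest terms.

2554581

Stage 1: total draws C(7,4) = 35; favorable C(5,3)*C(2,1) = 20; P = 4/7; answer 4/7
Stage 2: U1 = 4/7; threaded value p + q = 11; d = -8; cross terms: (0*-8 - 20*-18)=360, (20*32 - -23*-8)=456, (-23*-18 - 0*32)=414; twice the area = |1230| = 1230; area = 615; answer 615
Stage 3: U2 = 615; threaded value p + q = 616; w = -24; remainder = value at the root: 8*(-24)^4 + 7*(-24)^3 - 5*(-24)^2 - 1*(-24)^1 - 3 = (2654208) + (-96768) + (-2880) + (24) + (-3) = 2554581; answer 2554581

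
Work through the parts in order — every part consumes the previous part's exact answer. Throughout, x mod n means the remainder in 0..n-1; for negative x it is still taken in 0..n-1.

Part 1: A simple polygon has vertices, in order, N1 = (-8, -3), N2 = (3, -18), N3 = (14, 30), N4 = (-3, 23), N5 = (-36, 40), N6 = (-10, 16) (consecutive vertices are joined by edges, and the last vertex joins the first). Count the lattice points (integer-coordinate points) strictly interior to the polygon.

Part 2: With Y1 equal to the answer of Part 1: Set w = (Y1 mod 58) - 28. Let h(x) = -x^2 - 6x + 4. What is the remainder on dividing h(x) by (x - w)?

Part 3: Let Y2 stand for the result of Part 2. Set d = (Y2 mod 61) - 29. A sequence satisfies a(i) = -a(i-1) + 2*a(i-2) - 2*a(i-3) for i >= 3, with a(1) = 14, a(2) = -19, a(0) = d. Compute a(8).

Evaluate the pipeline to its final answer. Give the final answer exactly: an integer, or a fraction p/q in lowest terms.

-2901

Part 1: cross terms: (-8*-18 - 3*-3)=153, (3*30 - 14*-18)=342, (14*23 - -3*30)=412, (-3*40 - -36*23)=708, (-36*16 - -10*40)=-176, (-10*-3 - -8*16)=158; twice the area = |1597| = 1597; area = 1597/2; boundary points = 1 + 1 + 1 + 1 + 2 + 1 = 7; strictly interior points = area - boundary/2 + 1 = 796; answer 796
Part 2: Y1 = 796; w = 14; remainder = value at the root: -1*(14)^2 - 6*(14)^1 + 4 = (-196) + (-84) + (4) = -276; answer -276
Part 3: Y2 = -276; d = 0; a(3) = -1*(-19) + 2*(14) - 2*(0) = 47; iterating: a(3)=47, a(4)=-113, a(5)=245, a(6)=-565, a(7)=1281, a(8)=-2901; answer -2901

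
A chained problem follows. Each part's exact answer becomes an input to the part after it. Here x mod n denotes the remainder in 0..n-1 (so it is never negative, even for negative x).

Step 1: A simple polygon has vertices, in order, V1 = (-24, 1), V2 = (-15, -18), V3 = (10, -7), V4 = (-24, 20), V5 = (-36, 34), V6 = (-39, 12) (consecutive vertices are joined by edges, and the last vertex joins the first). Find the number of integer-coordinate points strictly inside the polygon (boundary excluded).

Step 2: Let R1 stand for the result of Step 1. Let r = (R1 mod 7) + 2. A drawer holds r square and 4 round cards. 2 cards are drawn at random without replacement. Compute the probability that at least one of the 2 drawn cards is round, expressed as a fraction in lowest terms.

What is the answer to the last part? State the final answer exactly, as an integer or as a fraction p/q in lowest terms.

14/15

Step 1: cross terms: (-24*-18 - -15*1)=447, (-15*-7 - 10*-18)=285, (10*20 - -24*-7)=32, (-24*34 - -36*20)=-96, (-36*12 - -39*34)=894, (-39*1 - -24*12)=249; twice the area = |1811| = 1811; area = 1811/2; boundary points = 1 + 1 + 1 + 2 + 1 + 1 = 7; strictly interior points = area - boundary/2 + 1 = 903; answer 903
Step 2: R1 = 903; r = 2; total draws C(6,2) = 15; complement C(2,2) = 1; favorable 15 - 1 = 14; P = 14/15; answer 14/15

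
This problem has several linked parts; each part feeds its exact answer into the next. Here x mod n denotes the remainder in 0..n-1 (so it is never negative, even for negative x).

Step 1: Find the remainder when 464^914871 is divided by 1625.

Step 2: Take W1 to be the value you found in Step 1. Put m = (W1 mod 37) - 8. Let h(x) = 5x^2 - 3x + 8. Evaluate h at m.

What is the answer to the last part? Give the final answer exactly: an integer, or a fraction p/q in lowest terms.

170

Step 1: squarings mod 1625: 464^1=464, 464^2=796, 464^4=1491, 464^8=81, 464^16=61, 464^32=471, 464^64=841, 464^128=406, 464^256=711, 464^512=146, 464^1024=191, 464^2048=731, 464^4096=1361, 464^8192=1446, 464^16384=1166, 464^32768=1056, 464^65536=386, 464^131072=1121, 464^262144=516, 464^524288=1381; 464^914871 = 464^1 * 464^2 * 464^4 * 464^16 * 464^32 * 464^128 * 464^256 * 464^1024 * 464^4096 * 464^8192 * 464^16384 * 464^32768 * 464^65536 * 464^262144 * 464^524288 = 14 (mod 1625); answer 14
Step 2: W1 = 14; m = 6; 5*(6)^2 - 3*(6)^1 + 8 = (180) + (-18) + (8) = 170; answer 170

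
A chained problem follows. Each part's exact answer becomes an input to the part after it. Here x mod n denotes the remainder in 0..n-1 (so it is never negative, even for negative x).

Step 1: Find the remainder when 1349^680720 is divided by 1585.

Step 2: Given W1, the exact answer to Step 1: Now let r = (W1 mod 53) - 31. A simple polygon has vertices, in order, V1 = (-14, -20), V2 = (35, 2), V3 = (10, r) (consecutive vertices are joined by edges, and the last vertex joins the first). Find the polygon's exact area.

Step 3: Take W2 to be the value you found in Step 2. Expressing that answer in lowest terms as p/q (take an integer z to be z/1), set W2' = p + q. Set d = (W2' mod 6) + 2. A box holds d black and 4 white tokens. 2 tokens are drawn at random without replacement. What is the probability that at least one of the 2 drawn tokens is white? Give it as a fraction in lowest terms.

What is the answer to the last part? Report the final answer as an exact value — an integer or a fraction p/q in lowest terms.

Step 1: squarings mod 1585: 1349^1=1349, 1349^2=221, 1349^4=1291, 1349^8=846, 1349^16=881, 1349^32=1096, 1349^64=1371, 1349^128=1416, 1349^256=31, 1349^512=961, 1349^1024=1051, 1349^2048=1441, 1349^4096=131, 1349^8192=1311, 1349^16384=581, 1349^32768=1541, 1349^65536=351, 1349^131072=1156, 1349^262144=181, 1349^524288=1061; 1349^680720 = 1349^16 * 1349^256 * 1349^512 * 1349^8192 * 1349^16384 * 1349^131072 * 1349^524288 = 1581 (mod 1585); answer 1581
Step 2: W1 = 1581; r = 13; cross terms: (-14*2 - 35*-20)=672, (35*13 - 10*2)=435, (10*-20 - -14*13)=-18; twice the area = |1089| = 1089; area = 1089/2; answer 1089/2
Step 3: W2 = 1089/2; threaded value p + q = 1091; d = 7; total draws C(11,2) = 55; complement C(7,2) = 21; favorable 55 - 21 = 34; P = 34/55; answer 34/55

34/55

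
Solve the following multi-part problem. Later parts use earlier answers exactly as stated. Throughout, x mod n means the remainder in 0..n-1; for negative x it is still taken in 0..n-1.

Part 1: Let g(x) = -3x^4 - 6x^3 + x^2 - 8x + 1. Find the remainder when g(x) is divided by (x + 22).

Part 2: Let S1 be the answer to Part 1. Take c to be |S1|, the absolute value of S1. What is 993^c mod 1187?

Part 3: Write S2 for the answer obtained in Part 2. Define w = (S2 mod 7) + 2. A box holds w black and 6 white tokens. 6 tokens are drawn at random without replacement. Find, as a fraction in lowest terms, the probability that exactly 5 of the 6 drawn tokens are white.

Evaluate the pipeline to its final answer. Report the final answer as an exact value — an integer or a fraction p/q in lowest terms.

3/7

Part 1: remainder = value at the root: -3*(-22)^4 - 6*(-22)^3 + 1*(-22)^2 - 8*(-22)^1 + 1 = (-702768) + (63888) + (484) + (176) + (1) = -638219; answer -638219
Part 2: S1 = -638219; c = 638219; squarings mod 1187: 993^1=993, 993^2=839, 993^4=30, 993^8=900, 993^16=466, 993^32=1122, 993^64=664, 993^128=519, 993^256=1099, 993^512=622, 993^1024=1109, 993^2048=149, 993^4096=835, 993^8192=456, 993^16384=211, 993^32768=602, 993^65536=369, 993^131072=843, 993^262144=823, 993^524288=739; 993^638219 = 993^1 * 993^2 * 993^8 * 993^256 * 993^1024 * 993^2048 * 993^4096 * 993^8192 * 993^32768 * 993^65536 * 993^524288 = 336 (mod 1187); answer 336
Part 3: S2 = 336; w = 2; total draws C(8,6) = 28; favorable C(6,5)*C(2,1) = 12; P = 3/7; answer 3/7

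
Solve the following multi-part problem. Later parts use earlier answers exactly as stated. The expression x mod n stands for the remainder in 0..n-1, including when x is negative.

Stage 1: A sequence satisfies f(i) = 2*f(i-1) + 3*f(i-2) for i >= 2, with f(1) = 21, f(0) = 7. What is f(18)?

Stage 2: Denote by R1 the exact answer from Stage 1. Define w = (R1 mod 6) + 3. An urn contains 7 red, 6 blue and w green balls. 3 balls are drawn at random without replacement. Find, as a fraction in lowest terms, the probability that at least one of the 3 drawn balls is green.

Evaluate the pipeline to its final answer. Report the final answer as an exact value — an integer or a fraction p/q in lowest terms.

Stage 1: f(2) = 2*(21) + 3*(7) = 63; iterating: f(2)=63, f(3)=189, f(4)=567, f(5)=1701, f(6)=5103, f(7)=15309, f(8)=45927, f(9)=137781, f(10)=413343, f(11)=1240029, f(12)=3720087, f(13)=11160261, f(14)=33480783, f(15)=100442349, f(16)=301327047, f(17)=903981141, f(18)=2711943423; answer 2711943423
Stage 2: R1 = 2711943423; w = 6; total draws C(19,3) = 969; complement C(13,3) = 286; favorable 969 - 286 = 683; P = 683/969; answer 683/969

683/969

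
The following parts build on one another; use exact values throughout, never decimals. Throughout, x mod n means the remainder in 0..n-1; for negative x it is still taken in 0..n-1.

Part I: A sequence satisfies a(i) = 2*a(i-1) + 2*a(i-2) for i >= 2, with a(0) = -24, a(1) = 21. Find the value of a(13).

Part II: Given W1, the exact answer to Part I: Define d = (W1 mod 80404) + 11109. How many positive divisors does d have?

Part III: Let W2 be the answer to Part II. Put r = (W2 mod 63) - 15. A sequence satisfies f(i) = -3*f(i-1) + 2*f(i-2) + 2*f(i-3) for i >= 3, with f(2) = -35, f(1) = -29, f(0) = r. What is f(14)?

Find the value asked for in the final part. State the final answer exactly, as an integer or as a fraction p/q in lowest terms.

Part I: a(2) = 2*(21) + 2*(-24) = -6; iterating: a(2)=-6, a(3)=30, a(4)=48, a(5)=156, a(6)=408, a(7)=1128, a(8)=3072, a(9)=8400, a(10)=22944, a(11)=62688, a(12)=171264, a(13)=467904; answer 467904
Part II: W1 = 467904; d = 76993; 76993 = 7 * 17 * 647; number of divisors = (1+1) * (1+1) * (1+1) = 8; answer 8
Part III: W2 = 8; r = -7; f(3) = -3*(-35) + 2*(-29) + 2*(-7) = 33; iterating: f(3)=33, f(4)=-227, f(5)=677, f(6)=-2419, f(7)=8157, f(8)=-27955, f(9)=95341, f(10)=-325619, f(11)=1111629, f(12)=-3795443, f(13)=12958349, f(14)=-44242675; answer -44242675

-44242675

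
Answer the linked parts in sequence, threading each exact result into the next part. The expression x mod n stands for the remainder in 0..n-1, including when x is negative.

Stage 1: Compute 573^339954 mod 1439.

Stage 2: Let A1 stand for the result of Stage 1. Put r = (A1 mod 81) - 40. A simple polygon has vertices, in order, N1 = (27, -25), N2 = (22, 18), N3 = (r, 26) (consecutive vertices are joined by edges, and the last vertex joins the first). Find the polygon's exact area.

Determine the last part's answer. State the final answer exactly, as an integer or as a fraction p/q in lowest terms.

691/2

Stage 1: squarings mod 1439: 573^1=573, 573^2=237, 573^4=48, 573^8=865, 573^16=1384, 573^32=147, 573^64=24, 573^128=576, 573^256=806, 573^512=647, 573^1024=1299, 573^2048=893, 573^4096=243, 573^8192=50, 573^16384=1061, 573^32768=423, 573^65536=493, 573^131072=1297, 573^262144=18; 573^339954 = 573^2 * 573^16 * 573^32 * 573^64 * 573^128 * 573^256 * 573^512 * 573^1024 * 573^2048 * 573^8192 * 573^65536 * 573^262144 = 693 (mod 1439); answer 693
Stage 2: A1 = 693; r = 5; cross terms: (27*18 - 22*-25)=1036, (22*26 - 5*18)=482, (5*-25 - 27*26)=-827; twice the area = |691| = 691; area = 691/2; answer 691/2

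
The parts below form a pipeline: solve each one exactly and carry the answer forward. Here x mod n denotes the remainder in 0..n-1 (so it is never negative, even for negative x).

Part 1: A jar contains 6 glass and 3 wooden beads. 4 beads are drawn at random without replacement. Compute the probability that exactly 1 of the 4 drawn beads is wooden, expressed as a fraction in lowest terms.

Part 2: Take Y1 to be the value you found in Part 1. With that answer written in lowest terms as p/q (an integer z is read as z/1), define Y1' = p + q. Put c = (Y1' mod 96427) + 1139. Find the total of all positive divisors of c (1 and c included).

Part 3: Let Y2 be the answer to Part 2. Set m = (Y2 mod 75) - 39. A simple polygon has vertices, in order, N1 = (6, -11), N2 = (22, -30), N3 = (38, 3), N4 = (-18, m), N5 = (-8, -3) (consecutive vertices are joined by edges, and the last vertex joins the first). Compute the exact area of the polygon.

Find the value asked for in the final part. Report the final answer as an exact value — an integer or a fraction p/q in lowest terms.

1017

Part 1: total draws C(9,4) = 126; favorable C(3,1)*C(6,3) = 60; P = 10/21; answer 10/21
Part 2: Y1 = 10/21; threaded value p + q = 31; c = 1170; 1170 = 2 * 3^2 * 5 * 13; sigma = (1 + 2) * (1 + 3 + 9) * (1 + 5) * (1 + 13) = 3 * 13 * 6 * 14 = 3276; answer 3276
Part 3: Y2 = 3276; m = 12; cross terms: (6*-30 - 22*-11)=62, (22*3 - 38*-30)=1206, (38*12 - -18*3)=510, (-18*-3 - -8*12)=150, (-8*-11 - 6*-3)=106; twice the area = |2034| = 2034; area = 1017; answer 1017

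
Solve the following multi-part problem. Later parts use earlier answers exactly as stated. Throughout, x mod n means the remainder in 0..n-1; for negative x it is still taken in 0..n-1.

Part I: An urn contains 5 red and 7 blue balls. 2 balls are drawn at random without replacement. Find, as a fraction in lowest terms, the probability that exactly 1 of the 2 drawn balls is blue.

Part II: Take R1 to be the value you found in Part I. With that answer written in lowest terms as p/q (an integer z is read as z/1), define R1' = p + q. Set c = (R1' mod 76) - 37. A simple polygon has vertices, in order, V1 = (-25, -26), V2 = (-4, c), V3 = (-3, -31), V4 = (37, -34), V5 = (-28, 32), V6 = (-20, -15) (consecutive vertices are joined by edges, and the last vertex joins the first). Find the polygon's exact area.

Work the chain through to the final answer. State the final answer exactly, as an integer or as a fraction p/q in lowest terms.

1485

Part I: total draws C(12,2) = 66; favorable C(7,1)*C(5,1) = 35; P = 35/66; answer 35/66
Part II: R1 = 35/66; threaded value p + q = 101; c = -12; cross terms: (-25*-12 - -4*-26)=196, (-4*-31 - -3*-12)=88, (-3*-34 - 37*-31)=1249, (37*32 - -28*-34)=232, (-28*-15 - -20*32)=1060, (-20*-26 - -25*-15)=145; twice the area = |2970| = 2970; area = 1485; answer 1485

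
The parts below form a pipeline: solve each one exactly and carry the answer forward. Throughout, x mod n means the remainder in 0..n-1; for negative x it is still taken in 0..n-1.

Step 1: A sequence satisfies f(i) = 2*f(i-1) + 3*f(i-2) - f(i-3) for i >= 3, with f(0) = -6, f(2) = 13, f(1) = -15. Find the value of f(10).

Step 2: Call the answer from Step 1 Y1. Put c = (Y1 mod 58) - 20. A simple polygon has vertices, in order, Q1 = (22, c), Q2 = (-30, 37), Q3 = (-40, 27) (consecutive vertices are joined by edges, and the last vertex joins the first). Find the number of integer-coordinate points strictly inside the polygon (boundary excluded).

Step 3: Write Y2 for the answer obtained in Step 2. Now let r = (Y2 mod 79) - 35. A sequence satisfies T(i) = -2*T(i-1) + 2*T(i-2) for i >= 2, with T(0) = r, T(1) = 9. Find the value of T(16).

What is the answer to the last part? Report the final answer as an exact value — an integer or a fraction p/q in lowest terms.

Step 1: f(3) = 2*(13) + 3*(-15) - 1*(-6) = -13; iterating: f(3)=-13, f(4)=28, f(5)=4, f(6)=105, f(7)=194, f(8)=699, f(9)=1875, f(10)=5653; answer 5653
Step 2: Y1 = 5653; c = 7; cross terms: (22*37 - -30*7)=1024, (-30*27 - -40*37)=670, (-40*7 - 22*27)=-874; twice the area = |820| = 820; area = 410; boundary points = 2 + 10 + 2 = 14; strictly interior points = area - boundary/2 + 1 = 404; answer 404
Step 3: Y2 = 404; r = -26; T(2) = -2*(9) + 2*(-26) = -70; iterating: T(2)=-70, T(3)=158, T(4)=-456, T(5)=1228, T(6)=-3368, T(7)=9192, T(8)=-25120, T(9)=68624, T(10)=-187488, T(11)=512224, T(12)=-1399424, T(13)=3823296, T(14)=-10445440, T(15)=28537472, T(16)=-77965824; answer -77965824

-77965824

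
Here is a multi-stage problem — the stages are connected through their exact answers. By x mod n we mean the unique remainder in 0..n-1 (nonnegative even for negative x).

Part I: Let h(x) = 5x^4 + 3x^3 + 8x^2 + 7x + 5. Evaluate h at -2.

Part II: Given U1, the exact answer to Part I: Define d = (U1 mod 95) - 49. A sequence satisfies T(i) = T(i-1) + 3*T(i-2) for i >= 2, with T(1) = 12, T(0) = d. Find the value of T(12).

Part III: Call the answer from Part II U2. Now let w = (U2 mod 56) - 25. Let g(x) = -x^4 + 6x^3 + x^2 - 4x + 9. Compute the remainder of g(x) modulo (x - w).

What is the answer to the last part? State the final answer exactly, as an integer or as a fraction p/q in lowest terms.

Part I: 5*(-2)^4 + 3*(-2)^3 + 8*(-2)^2 + 7*(-2)^1 + 5 = (80) + (-24) + (32) + (-14) + (5) = 79; answer 79
Part II: U1 = 79; d = 30; T(2) = 1*(12) + 3*(30) = 102; iterating: T(2)=102, T(3)=138, T(4)=444, T(5)=858, T(6)=2190, T(7)=4764, T(8)=11334, T(9)=25626, T(10)=59628, T(11)=136506, T(12)=315390; answer 315390
Part III: U2 = 315390; w = 29; remainder = value at the root: -1*(29)^4 + 6*(29)^3 + 1*(29)^2 - 4*(29)^1 + 9 = (-707281) + (146334) + (841) + (-116) + (9) = -560213; answer -560213

-560213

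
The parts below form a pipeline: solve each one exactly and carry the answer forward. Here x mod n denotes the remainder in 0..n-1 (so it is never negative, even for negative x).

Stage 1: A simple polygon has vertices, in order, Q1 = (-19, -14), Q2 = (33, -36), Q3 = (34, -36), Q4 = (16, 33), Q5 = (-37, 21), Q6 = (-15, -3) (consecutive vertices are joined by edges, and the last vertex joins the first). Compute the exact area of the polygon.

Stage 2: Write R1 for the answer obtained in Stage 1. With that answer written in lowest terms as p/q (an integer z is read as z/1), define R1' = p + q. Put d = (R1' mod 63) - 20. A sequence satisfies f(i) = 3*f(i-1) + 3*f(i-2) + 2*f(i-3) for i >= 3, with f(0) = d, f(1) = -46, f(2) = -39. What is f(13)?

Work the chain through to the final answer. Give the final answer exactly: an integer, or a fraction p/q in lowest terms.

Stage 1: cross terms: (-19*-36 - 33*-14)=1146, (33*-36 - 34*-36)=36, (34*33 - 16*-36)=1698, (16*21 - -37*33)=1557, (-37*-3 - -15*21)=426, (-15*-14 - -19*-3)=153; twice the area = |5016| = 5016; area = 2508; answer 2508
Stage 2: R1 = 2508; threaded value p + q = 2509; d = 32; f(3) = 3*(-39) + 3*(-46) + 2*(32) = -191; iterating: f(3)=-191, f(4)=-782, f(5)=-2997, f(6)=-11719, f(7)=-45712, f(8)=-178287, f(9)=-695435, f(10)=-2712590, f(11)=-10580649, f(12)=-41270587, f(13)=-160978888; answer -160978888

-160978888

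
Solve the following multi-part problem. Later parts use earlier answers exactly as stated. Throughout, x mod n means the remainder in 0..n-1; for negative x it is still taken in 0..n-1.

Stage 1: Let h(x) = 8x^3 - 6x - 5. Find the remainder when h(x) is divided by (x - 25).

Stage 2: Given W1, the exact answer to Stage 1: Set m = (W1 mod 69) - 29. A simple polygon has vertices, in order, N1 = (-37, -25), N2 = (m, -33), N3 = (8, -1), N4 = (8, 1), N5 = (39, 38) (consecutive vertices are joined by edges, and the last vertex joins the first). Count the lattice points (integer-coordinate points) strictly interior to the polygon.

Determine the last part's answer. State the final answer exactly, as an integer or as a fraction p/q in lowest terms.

1033

Stage 1: remainder = value at the root: 8*(25)^3 - 6*(25)^1 - 5 = (125000) + (-150) + (-5) = 124845; answer 124845
Stage 2: W1 = 124845; m = -5; cross terms: (-37*-33 - -5*-25)=1096, (-5*-1 - 8*-33)=269, (8*1 - 8*-1)=16, (8*38 - 39*1)=265, (39*-25 - -37*38)=431; twice the area = |2077| = 2077; area = 2077/2; boundary points = 8 + 1 + 2 + 1 + 1 = 13; strictly interior points = area - boundary/2 + 1 = 1033; answer 1033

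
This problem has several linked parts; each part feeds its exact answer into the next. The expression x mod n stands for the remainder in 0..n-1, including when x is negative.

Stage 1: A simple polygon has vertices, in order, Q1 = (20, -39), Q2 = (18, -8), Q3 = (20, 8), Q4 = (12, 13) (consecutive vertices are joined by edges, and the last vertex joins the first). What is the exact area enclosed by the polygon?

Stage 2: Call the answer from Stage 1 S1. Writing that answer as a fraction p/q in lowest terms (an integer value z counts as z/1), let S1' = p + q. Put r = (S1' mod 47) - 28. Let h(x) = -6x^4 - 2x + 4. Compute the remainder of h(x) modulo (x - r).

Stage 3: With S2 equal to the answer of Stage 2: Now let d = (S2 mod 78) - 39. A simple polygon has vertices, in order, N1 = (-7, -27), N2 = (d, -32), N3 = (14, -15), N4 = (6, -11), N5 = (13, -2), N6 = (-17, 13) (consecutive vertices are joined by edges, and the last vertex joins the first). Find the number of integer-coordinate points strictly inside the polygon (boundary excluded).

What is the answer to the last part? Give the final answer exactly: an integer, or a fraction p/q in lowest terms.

Stage 1: cross terms: (20*-8 - 18*-39)=542, (18*8 - 20*-8)=304, (20*13 - 12*8)=164, (12*-39 - 20*13)=-728; twice the area = |282| = 282; area = 141; answer 141
Stage 2: S1 = 141; threaded value p + q = 142; r = -27; remainder = value at the root: -6*(-27)^4 - 2*(-27)^1 + 4 = (-3188646) + (54) + (4) = -3188588; answer -3188588
Stage 3: S2 = -3188588; d = 13; cross terms: (-7*-32 - 13*-27)=575, (13*-15 - 14*-32)=253, (14*-11 - 6*-15)=-64, (6*-2 - 13*-11)=131, (13*13 - -17*-2)=135, (-17*-27 - -7*13)=550; twice the area = |1580| = 1580; area = 790; boundary points = 5 + 1 + 4 + 1 + 15 + 10 = 36; strictly interior points = area - boundary/2 + 1 = 773; answer 773

773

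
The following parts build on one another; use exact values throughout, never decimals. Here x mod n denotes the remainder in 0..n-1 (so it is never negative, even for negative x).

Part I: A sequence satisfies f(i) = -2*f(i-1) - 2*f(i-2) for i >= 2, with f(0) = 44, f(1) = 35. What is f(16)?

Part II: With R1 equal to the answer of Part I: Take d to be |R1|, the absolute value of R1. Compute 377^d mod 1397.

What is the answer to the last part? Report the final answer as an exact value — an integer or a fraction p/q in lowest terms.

4

Part I: f(2) = -2*(35) - 2*(44) = -158; iterating: f(2)=-158, f(3)=246, f(4)=-176, f(5)=-140, f(6)=632, f(7)=-984, f(8)=704, f(9)=560, f(10)=-2528, f(11)=3936, f(12)=-2816, f(13)=-2240, f(14)=10112, f(15)=-15744, f(16)=11264; answer 11264
Part II: R1 = 11264; d = 11264; squarings mod 1397: 377^1=377, 377^2=1032, 377^4=510, 377^8=258, 377^16=905, 377^32=383, 377^64=4, 377^128=16, 377^256=256, 377^512=1274, 377^1024=1159, 377^2048=764, 377^4096=1147, 377^8192=1032; 377^11264 = 377^1024 * 377^2048 * 377^8192 = 4 (mod 1397); answer 4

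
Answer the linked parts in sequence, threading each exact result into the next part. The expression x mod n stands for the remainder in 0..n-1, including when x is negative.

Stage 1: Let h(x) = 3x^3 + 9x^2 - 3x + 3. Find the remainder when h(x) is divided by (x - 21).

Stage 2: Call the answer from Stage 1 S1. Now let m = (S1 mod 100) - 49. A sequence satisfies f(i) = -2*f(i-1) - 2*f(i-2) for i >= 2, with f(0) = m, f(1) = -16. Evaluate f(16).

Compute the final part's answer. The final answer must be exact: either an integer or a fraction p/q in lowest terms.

11008

Stage 1: remainder = value at the root: 3*(21)^3 + 9*(21)^2 - 3*(21)^1 + 3 = (27783) + (3969) + (-63) + (3) = 31692; answer 31692
Stage 2: S1 = 31692; m = 43; f(2) = -2*(-16) - 2*(43) = -54; iterating: f(2)=-54, f(3)=140, f(4)=-172, f(5)=64, f(6)=216, f(7)=-560, f(8)=688, f(9)=-256, f(10)=-864, f(11)=2240, f(12)=-2752, f(13)=1024, f(14)=3456, f(15)=-8960, f(16)=11008; answer 11008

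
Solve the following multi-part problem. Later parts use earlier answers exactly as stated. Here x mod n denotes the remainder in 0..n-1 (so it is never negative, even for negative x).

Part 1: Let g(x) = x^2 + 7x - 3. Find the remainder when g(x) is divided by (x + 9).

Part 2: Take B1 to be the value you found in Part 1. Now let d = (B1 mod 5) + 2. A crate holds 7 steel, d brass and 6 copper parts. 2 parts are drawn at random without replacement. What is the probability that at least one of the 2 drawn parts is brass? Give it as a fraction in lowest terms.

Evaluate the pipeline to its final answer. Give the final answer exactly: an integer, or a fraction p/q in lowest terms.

Part 1: remainder = value at the root: 1*(-9)^2 + 7*(-9)^1 - 3 = (81) + (-63) + (-3) = 15; answer 15
Part 2: B1 = 15; d = 2; total draws C(15,2) = 105; complement C(13,2) = 78; favorable 105 - 78 = 27; P = 9/35; answer 9/35

9/35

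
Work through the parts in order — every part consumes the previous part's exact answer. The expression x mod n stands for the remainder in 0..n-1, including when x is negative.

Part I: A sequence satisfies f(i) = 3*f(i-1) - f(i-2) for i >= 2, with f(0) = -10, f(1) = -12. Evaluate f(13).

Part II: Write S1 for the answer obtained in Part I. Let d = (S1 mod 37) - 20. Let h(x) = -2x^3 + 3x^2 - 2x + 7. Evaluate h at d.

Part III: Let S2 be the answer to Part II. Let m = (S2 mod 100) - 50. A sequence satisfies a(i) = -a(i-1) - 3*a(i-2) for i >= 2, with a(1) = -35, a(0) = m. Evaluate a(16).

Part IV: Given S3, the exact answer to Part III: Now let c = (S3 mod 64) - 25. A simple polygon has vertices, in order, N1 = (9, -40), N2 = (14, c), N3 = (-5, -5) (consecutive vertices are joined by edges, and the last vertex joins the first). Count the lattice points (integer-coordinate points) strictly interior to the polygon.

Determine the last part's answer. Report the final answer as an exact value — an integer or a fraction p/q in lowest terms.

Part I: f(2) = 3*(-12) - 1*(-10) = -26; iterating: f(2)=-26, f(3)=-66, f(4)=-172, f(5)=-450, f(6)=-1178, f(7)=-3084, f(8)=-8074, f(9)=-21138, f(10)=-55340, f(11)=-144882, f(12)=-379306, f(13)=-993036; answer -993036
Part II: S1 = -993036; d = -13; -2*(-13)^3 + 3*(-13)^2 - 2*(-13)^1 + 7 = (4394) + (507) + (26) + (7) = 4934; answer 4934
Part III: S2 = 4934; m = -16; a(2) = -1*(-35) - 3*(-16) = 83; iterating: a(2)=83, a(3)=22, a(4)=-271, a(5)=205, a(6)=608, a(7)=-1223, a(8)=-601, a(9)=4270, a(10)=-2467, a(11)=-10343, a(12)=17744, a(13)=13285, a(14)=-66517, a(15)=26662, a(16)=172889; answer 172889
Part IV: S3 = 172889; c = 0; cross terms: (9*0 - 14*-40)=560, (14*-5 - -5*0)=-70, (-5*-40 - 9*-5)=245; twice the area = |735| = 735; area = 735/2; boundary points = 5 + 1 + 7 = 13; strictly interior points = area - boundary/2 + 1 = 362; answer 362

362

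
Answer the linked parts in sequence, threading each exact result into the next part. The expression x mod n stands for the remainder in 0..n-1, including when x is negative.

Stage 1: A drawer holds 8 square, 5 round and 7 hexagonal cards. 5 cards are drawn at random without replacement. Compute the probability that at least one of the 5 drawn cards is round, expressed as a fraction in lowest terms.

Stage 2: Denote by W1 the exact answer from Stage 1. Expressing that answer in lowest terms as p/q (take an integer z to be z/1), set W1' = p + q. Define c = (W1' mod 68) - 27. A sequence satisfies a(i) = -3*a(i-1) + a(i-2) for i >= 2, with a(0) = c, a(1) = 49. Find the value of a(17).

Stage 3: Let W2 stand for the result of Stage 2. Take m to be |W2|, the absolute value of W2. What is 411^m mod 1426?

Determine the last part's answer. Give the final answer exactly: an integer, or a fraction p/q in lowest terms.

125

Stage 1: total draws C(20,5) = 15504; complement C(15,5) = 3003; favorable 15504 - 3003 = 12501; P = 4167/5168; answer 4167/5168
Stage 2: W1 = 4167/5168; threaded value p + q = 9335; c = -8; a(2) = -3*(49) + 1*(-8) = -155; iterating: a(2)=-155, a(3)=514, a(4)=-1697, a(5)=5605, a(6)=-18512, a(7)=61141, a(8)=-201935, a(9)=666946, a(10)=-2202773, a(11)=7275265, a(12)=-24028568, a(13)=79360969, a(14)=-262111475, a(15)=865695394, a(16)=-2859197657, a(17)=9443288365; answer 9443288365
Stage 3: W2 = 9443288365; m = 9443288365; squarings mod 1426: 411^1=411, 411^2=653, 411^4=35, 411^8=1225, 411^16=473, 411^32=1273, 411^64=593, 411^128=853, 411^256=349, 411^512=591, 411^1024=1337, 411^2048=791, 411^4096=1093, 411^8192=1087, 411^16384=841, 411^32768=1411, 411^65536=225, 411^131072=715, 411^262144=717, 411^524288=729, 411^1048576=969, 411^2097152=653, 411^4194304=35, 411^8388608=1225, 411^16777216=473, 411^33554432=1273, 411^67108864=593, 411^134217728=853, 411^268435456=349, 411^536870912=591, 411^1073741824=1337, 411^2147483648=791, 411^4294967296=1093, 411^8589934592=1087; 411^9443288365 = 411^1 * 411^4 * 411^8 * 411^32 * 411^256 * 411^1024 * 411^8192 * 411^65536 * 411^262144 * 411^524288 * 411^1048576 * 411^4194304 * 411^8388608 * 411^33554432 * 411^268435456 * 411^536870912 * 411^8589934592 = 125 (mod 1426); answer 125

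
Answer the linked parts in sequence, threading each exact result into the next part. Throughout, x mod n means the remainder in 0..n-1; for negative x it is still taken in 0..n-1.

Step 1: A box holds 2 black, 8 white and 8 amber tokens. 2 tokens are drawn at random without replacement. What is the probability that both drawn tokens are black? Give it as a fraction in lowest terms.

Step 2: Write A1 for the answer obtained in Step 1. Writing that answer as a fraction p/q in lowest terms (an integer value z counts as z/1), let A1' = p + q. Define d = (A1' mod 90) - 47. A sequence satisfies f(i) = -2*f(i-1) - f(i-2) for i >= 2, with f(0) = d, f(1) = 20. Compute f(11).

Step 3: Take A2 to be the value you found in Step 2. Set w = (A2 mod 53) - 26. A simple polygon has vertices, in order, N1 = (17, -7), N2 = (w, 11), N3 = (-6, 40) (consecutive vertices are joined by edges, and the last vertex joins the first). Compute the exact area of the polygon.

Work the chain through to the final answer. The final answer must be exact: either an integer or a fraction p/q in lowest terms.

Step 1: total draws C(18,2) = 153; favorable C(2,2) = 1; P = 1/153; answer 1/153
Step 2: A1 = 1/153; threaded value p + q = 154; d = 17; f(2) = -2*(20) - 1*(17) = -57; iterating: f(2)=-57, f(3)=94, f(4)=-131, f(5)=168, f(6)=-205, f(7)=242, f(8)=-279, f(9)=316, f(10)=-353, f(11)=390; answer 390
Step 3: A2 = 390; w = -7; cross terms: (17*11 - -7*-7)=138, (-7*40 - -6*11)=-214, (-6*-7 - 17*40)=-638; twice the area = |-714| = 714; area = 357; answer 357

357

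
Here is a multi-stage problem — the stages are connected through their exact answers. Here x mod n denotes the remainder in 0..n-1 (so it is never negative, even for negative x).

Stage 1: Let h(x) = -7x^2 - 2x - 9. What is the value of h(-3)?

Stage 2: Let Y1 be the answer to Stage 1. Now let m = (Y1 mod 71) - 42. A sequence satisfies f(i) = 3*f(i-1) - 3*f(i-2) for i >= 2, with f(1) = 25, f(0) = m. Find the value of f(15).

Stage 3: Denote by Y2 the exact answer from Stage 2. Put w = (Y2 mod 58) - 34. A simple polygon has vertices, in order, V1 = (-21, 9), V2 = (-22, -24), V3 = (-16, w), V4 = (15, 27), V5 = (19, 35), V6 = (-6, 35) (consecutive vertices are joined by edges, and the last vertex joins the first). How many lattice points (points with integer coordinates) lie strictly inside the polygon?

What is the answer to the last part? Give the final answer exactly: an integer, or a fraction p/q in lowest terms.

471

Stage 1: -7*(-3)^2 - 2*(-3)^1 - 9 = (-63) + (6) + (-9) = -66; answer -66
Stage 2: Y1 = -66; m = -37; f(2) = 3*(25) - 3*(-37) = 186; iterating: f(2)=186, f(3)=483, f(4)=891, f(5)=1224, f(6)=999, f(7)=-675, f(8)=-5022, f(9)=-13041, f(10)=-24057, f(11)=-33048, f(12)=-26973, f(13)=18225, f(14)=135594, f(15)=352107; answer 352107
Stage 3: Y2 = 352107; w = 13; cross terms: (-21*-24 - -22*9)=702, (-22*13 - -16*-24)=-670, (-16*27 - 15*13)=-627, (15*35 - 19*27)=12, (19*35 - -6*35)=875, (-6*9 - -21*35)=681; twice the area = |973| = 973; area = 973/2; boundary points = 1 + 1 + 1 + 4 + 25 + 1 = 33; strictly interior points = area - boundary/2 + 1 = 471; answer 471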